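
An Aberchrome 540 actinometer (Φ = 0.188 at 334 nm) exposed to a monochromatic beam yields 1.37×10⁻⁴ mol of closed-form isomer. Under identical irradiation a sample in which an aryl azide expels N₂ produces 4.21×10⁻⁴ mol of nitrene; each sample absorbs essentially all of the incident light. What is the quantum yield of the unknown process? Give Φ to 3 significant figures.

Photons absorbed by the actinometer: 1.37×10⁻⁴ / 0.188 = 7.287×10⁻⁴ mol.
Φ(unknown) = 4.21×10⁻⁴ / 7.287×10⁻⁴ = 0.578.

Φ = 0.578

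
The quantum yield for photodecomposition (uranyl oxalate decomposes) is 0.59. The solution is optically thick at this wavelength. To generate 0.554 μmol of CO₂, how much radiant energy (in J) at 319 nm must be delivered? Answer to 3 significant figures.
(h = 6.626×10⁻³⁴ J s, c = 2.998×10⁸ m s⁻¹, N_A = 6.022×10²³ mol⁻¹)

0.352 J

Product: 0.554 μmol = 5.54×10⁻⁷ mol.
Photons that must be absorbed: 5.54×10⁻⁷ / 0.59 = 9.390×10⁻⁷ mol.
Photon energy: hc/λ = 6.227×10⁻¹⁹ J; per mole, 3.750×10⁵ J mol⁻¹.
Energy required: 9.390×10⁻⁷ × 3.750×10⁵ = 0.352 J.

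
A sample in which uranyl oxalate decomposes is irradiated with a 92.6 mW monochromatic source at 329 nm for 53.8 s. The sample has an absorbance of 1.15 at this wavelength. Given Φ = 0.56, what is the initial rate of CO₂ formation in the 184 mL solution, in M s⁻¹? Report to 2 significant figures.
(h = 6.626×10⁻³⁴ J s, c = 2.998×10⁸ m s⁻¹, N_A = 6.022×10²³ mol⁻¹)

7.2×10⁻⁷ M s⁻¹

Photon energy at 329 nm: hc/λ = (6.626×10⁻³⁴)(2.998×10⁸)/(329×10⁻⁹) = 6.038×10⁻¹⁹ J.
Energy delivered: (92.6 mW)(53.8 s) = 4.982 J.
Photons incident: 4.982 / 6.038×10⁻¹⁹ = 8.251×10¹⁸, i.e. 8.251×10¹⁸/6.022×10²³ = 1.370×10⁻⁵ mol.
Fraction absorbed: 1 − 10^(−1.15) = 0.9292.
Photons absorbed: 0.9292 × 1.370×10⁻⁵ = 1.273×10⁻⁵ mol.
Product formed: 0.56 × 1.273×10⁻⁵ = 7.129×10⁻⁶ mol.
Rate: 7.129×10⁻⁶ mol / (53.8 s × 0.184 L) = 7.2×10⁻⁷ M s⁻¹.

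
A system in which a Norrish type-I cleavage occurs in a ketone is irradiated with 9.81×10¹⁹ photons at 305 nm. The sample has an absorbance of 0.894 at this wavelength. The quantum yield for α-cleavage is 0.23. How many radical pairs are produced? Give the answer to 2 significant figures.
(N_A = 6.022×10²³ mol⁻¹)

Moles of photons: 9.81×10¹⁹ / 6.022×10²³ = 1.629×10⁻⁴ mol.
Fraction absorbed: 1 − 10^(−0.894) = 0.8724.
Photons absorbed: 0.8724 × 1.629×10⁻⁴ = 1.421×10⁻⁴ mol.
Product: Φ × n_abs = 0.23 × 1.421×10⁻⁴ = 3.268×10⁻⁵ mol.
As a count: 3.268×10⁻⁵ × 6.022×10²³ = 2.0×10¹⁹.

2.0×10¹⁹ radical pairs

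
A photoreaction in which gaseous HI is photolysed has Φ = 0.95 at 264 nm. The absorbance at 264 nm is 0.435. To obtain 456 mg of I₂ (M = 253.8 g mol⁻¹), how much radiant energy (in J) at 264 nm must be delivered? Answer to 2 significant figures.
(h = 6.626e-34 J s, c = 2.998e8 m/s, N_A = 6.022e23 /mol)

Product: 456 mg / 253.8 g mol⁻¹ = 0.001797 mol.
Photons that must be absorbed: 0.001797 / 0.95 = 0.001892 mol.
Fraction absorbed: 1 − 10^(−0.435) = 0.6327.
Incident photons needed: 0.001892 / 0.6327 = 0.002990 mol.
Photon energy: hc/λ = 7.525e-19 J; per mole, 4.532e5 J mol⁻¹.
Energy required: 0.002990 × 4.532e5 = 1400 J.

1400 J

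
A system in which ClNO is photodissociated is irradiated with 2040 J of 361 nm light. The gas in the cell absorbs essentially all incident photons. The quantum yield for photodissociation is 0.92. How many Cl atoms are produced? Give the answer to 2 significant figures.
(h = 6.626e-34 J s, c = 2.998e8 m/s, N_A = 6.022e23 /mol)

Photon energy at 361 nm: hc/λ = (6.626e-34)(2.998e8)/(361e-9) = 5.503e-19 J.
Photons incident: 2040 / 5.503e-19 = 3.707e21, i.e. 3.707e21/6.022e23 = 0.006156 mol.
Product: Φ × n_abs = 0.92 × 0.006156 = 0.005664 mol.
As a count: 0.005664 × 6.022e23 = 3.4e21.

3.4e21 atoms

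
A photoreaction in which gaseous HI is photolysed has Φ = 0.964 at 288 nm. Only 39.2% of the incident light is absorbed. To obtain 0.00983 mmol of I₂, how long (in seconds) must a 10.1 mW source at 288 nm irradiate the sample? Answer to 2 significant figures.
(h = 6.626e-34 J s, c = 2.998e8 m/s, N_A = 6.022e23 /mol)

t ≈ 1100 s

Product: 0.00983 mmol = 9.83e-6 mol.
Photons that must be absorbed: 9.83e-6 / 0.964 = 1.020e-5 mol.
Incident photons needed: 1.020e-5 / 0.392 = 2.602e-5 mol.
Photon energy: hc/λ = 6.897e-19 J; per mole, 4.153e5 J mol⁻¹.
Energy required: 2.602e-5 × 4.153e5 = 10.81 J.
Time: 10.81 J / 0.0101 W = 1100 s.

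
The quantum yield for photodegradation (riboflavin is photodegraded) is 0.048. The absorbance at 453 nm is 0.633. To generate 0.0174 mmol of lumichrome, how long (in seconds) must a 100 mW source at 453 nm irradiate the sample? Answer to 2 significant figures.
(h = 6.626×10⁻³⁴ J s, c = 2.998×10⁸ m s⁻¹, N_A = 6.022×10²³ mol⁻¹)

t ≈ 1200 s

Product: 0.0174 mmol = 1.74×10⁻⁵ mol.
Photons that must be absorbed: 1.74×10⁻⁵ / 0.048 = 3.625×10⁻⁴ mol.
Fraction absorbed: 1 − 10^(−0.633) = 0.7672.
Incident photons needed: 3.625×10⁻⁴ / 0.7672 = 4.725×10⁻⁴ mol.
Photon energy: hc/λ = 4.385×10⁻¹⁹ J; per mole, 2.641×10⁵ J mol⁻¹.
Energy required: 4.725×10⁻⁴ × 2.641×10⁵ = 124.8 J.
Time: 124.8 J / 0.1 W = 1200 s.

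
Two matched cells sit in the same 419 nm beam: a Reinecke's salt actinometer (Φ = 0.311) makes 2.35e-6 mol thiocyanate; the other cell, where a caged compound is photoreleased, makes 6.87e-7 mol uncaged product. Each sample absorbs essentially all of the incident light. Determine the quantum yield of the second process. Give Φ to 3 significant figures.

Φ = 0.0909

Photons absorbed by the actinometer: 2.35e-6 / 0.311 = 7.556e-6 mol.
Φ(unknown) = 6.87e-7 / 7.556e-6 = 0.0909.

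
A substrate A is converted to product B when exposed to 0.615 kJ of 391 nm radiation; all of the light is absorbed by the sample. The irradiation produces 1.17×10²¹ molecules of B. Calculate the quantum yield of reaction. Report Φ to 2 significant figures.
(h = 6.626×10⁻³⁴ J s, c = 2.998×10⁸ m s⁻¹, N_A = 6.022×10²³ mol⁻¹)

Φ = 0.97

Product: 1.17×10²¹ / 6.022×10²³ = 0.001943 mol.
Photon energy at 391 nm: hc/λ = (6.626×10⁻³⁴)(2.998×10⁸)/(391×10⁻⁹) = 5.080×10⁻¹⁹ J.
Incident energy: 0.615 kJ = 615 J.
Photons incident: 615 / 5.080×10⁻¹⁹ = 1.211×10²¹, i.e. 1.211×10²¹/6.022×10²³ = 0.002011 mol.
Φ = 0.001943 mol / 0.002011 mol photons = 0.97.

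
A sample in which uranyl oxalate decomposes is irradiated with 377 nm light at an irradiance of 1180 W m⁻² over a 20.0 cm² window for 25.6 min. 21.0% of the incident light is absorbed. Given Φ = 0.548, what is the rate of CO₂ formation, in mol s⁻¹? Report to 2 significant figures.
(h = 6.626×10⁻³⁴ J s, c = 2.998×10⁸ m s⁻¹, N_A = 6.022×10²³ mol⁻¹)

8.6×10⁻⁷ mol s⁻¹

Photon energy at 377 nm: hc/λ = (6.626×10⁻³⁴)(2.998×10⁸)/(377×10⁻⁹) = 5.269×10⁻¹⁹ J.
Energy delivered: (1180 W m⁻²)(20.0×10⁻⁴ m²)(1536 s) = 3625 J.
Photons incident: 3625 / 5.269×10⁻¹⁹ = 6.880×10²¹, i.e. 6.880×10²¹/6.022×10²³ = 0.01142 mol.
Photons absorbed: 0.210 × 0.01142 = 0.002398 mol.
Product formed: 0.548 × 0.002398 = 0.001314 mol.
Rate: 0.001314 / 1536 s = 8.6×10⁻⁷ mol s⁻¹.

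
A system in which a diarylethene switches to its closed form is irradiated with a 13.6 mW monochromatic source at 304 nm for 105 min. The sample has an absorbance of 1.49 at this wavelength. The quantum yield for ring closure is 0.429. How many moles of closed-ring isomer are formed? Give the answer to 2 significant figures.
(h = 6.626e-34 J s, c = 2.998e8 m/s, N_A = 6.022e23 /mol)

9.0e-5 mol

Photon energy at 304 nm: hc/λ = (6.626e-34)(2.998e8)/(304e-9) = 6.534e-19 J.
Energy delivered: (13.6 mW)(6300 s) = 85.68 J.
Photons incident: 85.68 / 6.534e-19 = 1.311e20, i.e. 1.311e20/6.022e23 = 2.177e-4 mol.
Fraction absorbed: 1 − 10^(−1.49) = 0.9676.
Photons absorbed: 0.9676 × 2.177e-4 = 2.106e-4 mol.
Product: Φ × n_abs = 0.429 × 2.106e-4 = 9.035e-5 mol.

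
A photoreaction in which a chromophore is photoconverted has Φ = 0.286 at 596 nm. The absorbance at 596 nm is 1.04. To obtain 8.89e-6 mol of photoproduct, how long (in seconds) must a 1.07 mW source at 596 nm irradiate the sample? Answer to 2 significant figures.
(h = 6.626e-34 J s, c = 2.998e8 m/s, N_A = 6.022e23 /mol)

t ≈ 6400 s

Photons that must be absorbed: 8.89e-6 / 0.286 = 3.108e-5 mol.
Fraction absorbed: 1 − 10^(−1.04) = 0.9088.
Incident photons needed: 3.108e-5 / 0.9088 = 3.420e-5 mol.
Photon energy: hc/λ = 3.333e-19 J; per mole, 2.007e5 J mol⁻¹.
Energy required: 3.420e-5 × 2.007e5 = 6.864 J.
Time: 6.864 J / 0.00107 W = 6400 s.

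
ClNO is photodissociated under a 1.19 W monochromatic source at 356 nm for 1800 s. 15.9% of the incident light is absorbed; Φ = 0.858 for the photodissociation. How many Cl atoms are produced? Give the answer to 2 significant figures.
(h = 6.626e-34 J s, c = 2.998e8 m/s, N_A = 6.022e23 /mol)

Photon energy at 356 nm: hc/λ = (6.626e-34)(2.998e8)/(356e-9) = 5.580e-19 J.
Energy delivered: (1.19 W)(1800 s) = 2142 J.
Photons incident: 2142 / 5.580e-19 = 3.839e21, i.e. 3.839e21/6.022e23 = 0.006375 mol.
Photons absorbed: 0.159 × 0.006375 = 0.001014 mol.
Product: Φ × n_abs = 0.858 × 0.001014 = 8.700e-4 mol.
As a count: 8.700e-4 × 6.022e23 = 5.2e20.

5.2e20 atoms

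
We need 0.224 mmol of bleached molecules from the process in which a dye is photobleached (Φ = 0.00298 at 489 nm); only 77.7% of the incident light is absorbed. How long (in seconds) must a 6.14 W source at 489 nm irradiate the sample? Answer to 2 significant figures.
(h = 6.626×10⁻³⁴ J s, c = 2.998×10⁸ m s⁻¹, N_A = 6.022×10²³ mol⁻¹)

Product: 0.224 mmol = 2.24×10⁻⁴ mol.
Photons that must be absorbed: 2.24×10⁻⁴ / 0.00298 = 0.07517 mol.
Incident photons needed: 0.07517 / 0.777 = 0.09674 mol.
Photon energy: hc/λ = 4.062×10⁻¹⁹ J; per mole, 2.446×10⁵ J mol⁻¹.
Energy required: 0.09674 × 2.446×10⁵ = 2.366×10⁴ J.
Time: 2.366×10⁴ J / 6.14 W = 3900 s.

t ≈ 3900 s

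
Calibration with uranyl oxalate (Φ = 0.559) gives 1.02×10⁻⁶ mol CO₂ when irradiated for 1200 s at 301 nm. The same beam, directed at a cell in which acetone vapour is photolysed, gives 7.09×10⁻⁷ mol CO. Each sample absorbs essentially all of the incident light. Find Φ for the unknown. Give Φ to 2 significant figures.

Φ = 0.39

Photons absorbed by the actinometer: 1.02×10⁻⁶ / 0.559 = 1.825×10⁻⁶ mol.
Φ(unknown) = 7.09×10⁻⁷ / 1.825×10⁻⁶ = 0.39.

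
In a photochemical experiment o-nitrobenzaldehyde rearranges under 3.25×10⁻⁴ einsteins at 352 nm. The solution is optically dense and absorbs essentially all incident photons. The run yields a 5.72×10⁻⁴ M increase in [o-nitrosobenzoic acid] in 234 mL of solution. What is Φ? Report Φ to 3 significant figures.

Φ = 0.412

Product: (5.72×10⁻⁴ M)(0.234 L) = 1.338×10⁻⁴ mol.
Φ = 1.338×10⁻⁴ mol / 3.25×10⁻⁴ mol photons = 0.412.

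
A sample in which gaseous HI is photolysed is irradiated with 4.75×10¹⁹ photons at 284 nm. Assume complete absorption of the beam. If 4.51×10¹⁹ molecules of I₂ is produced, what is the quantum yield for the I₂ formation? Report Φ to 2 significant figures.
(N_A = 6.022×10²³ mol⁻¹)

Product: 4.51×10¹⁹ / 6.022×10²³ = 7.489×10⁻⁵ mol.
Moles of photons: 4.75×10¹⁹ / 6.022×10²³ = 7.888×10⁻⁵ mol.
Φ = 7.489×10⁻⁵ mol / 7.888×10⁻⁵ mol photons = 0.95.

Φ = 0.95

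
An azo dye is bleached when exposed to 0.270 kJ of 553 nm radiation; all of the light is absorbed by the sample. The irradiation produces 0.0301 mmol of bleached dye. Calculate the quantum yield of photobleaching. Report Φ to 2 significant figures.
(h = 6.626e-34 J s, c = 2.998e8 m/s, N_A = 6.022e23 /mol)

Product: 0.0301 mmol = 3.01e-5 mol.
Photon energy at 553 nm: hc/λ = (6.626e-34)(2.998e8)/(553e-9) = 3.592e-19 J.
Incident energy: 0.270 kJ = 270 J.
Photons incident: 270 / 3.592e-19 = 7.517e20, i.e. 7.517e20/6.022e23 = 0.001248 mol.
Φ = 3.01e-5 mol / 0.001248 mol photons = 0.024.

Φ = 0.024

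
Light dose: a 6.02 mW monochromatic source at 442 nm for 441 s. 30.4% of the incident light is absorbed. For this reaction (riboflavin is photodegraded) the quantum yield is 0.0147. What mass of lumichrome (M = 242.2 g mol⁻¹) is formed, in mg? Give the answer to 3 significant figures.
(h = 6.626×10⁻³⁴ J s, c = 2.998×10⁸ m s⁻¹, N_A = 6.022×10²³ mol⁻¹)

Photon energy at 442 nm: hc/λ = (6.626×10⁻³⁴)(2.998×10⁸)/(442×10⁻⁹) = 4.494×10⁻¹⁹ J.
Energy delivered: (6.02 mW)(441 s) = 2.655 J.
Photons incident: 2.655 / 4.494×10⁻¹⁹ = 5.908×10¹⁸, i.e. 5.908×10¹⁸/6.022×10²³ = 9.811×10⁻⁶ mol.
Photons absorbed: 0.304 × 9.811×10⁻⁶ = 2.983×10⁻⁶ mol.
Product: Φ × n_abs = 0.0147 × 2.983×10⁻⁶ = 4.385×10⁻⁸ mol.
Mass: 4.385×10⁻⁸ × 242.2 = 1.062×10⁻⁵ g = 0.0106 mg.

0.0106 mg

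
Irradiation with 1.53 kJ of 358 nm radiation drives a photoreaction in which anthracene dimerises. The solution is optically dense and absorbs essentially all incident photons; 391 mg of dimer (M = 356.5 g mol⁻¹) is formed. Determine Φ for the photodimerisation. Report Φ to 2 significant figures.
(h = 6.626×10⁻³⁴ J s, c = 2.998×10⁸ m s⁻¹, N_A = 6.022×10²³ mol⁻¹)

Φ = 0.24

Product: 391 mg / 356.5 g mol⁻¹ = 0.001097 mol.
Photon energy at 358 nm: hc/λ = (6.626×10⁻³⁴)(2.998×10⁸)/(358×10⁻⁹) = 5.549×10⁻¹⁹ J.
Incident energy: 1.53 kJ = 1530 J.
Photons incident: 1530 / 5.549×10⁻¹⁹ = 2.757×10²¹, i.e. 2.757×10²¹/6.022×10²³ = 0.004578 mol.
Φ = 0.001097 mol / 0.004578 mol photons = 0.24.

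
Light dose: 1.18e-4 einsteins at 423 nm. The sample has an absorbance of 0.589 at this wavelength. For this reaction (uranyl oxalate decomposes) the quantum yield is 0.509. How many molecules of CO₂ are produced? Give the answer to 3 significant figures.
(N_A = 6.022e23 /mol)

2.69e19 molecules

Fraction absorbed: 1 − 10^(−0.589) = 0.7424.
Photons absorbed: 0.7424 × 1.18e-4 = 8.760e-5 mol.
Product: Φ × n_abs = 0.509 × 8.760e-5 = 4.459e-5 mol.
As a count: 4.459e-5 × 6.022e23 = 2.69e19.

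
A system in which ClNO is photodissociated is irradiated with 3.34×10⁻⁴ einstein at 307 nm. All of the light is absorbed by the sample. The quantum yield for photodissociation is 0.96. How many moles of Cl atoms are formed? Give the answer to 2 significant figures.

3.2×10⁻⁴ mol

Product: Φ × n_abs = 0.96 × 3.34×10⁻⁴ = 3.206×10⁻⁴ mol.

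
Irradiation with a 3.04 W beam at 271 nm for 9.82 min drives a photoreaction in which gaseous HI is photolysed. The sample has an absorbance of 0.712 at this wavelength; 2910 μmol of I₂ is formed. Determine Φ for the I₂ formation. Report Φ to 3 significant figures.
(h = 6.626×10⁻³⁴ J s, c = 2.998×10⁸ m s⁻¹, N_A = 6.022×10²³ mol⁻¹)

Φ = 0.890

Product: 2910 μmol = 0.00291 mol.
Photon energy at 271 nm: hc/λ = (6.626×10⁻³⁴)(2.998×10⁸)/(271×10⁻⁹) = 7.330×10⁻¹⁹ J.
Energy delivered: (3.04 W)(589.2 s) = 1791 J.
Photons incident: 1791 / 7.330×10⁻¹⁹ = 2.443×10²¹, i.e. 2.443×10²¹/6.022×10²³ = 0.004057 mol.
Fraction absorbed: 1 − 10^(−0.712) = 0.8059.
Photons absorbed: 0.8059 × 0.004057 = 0.003270 mol.
Φ = 0.00291 mol / 0.003270 mol photons = 0.890.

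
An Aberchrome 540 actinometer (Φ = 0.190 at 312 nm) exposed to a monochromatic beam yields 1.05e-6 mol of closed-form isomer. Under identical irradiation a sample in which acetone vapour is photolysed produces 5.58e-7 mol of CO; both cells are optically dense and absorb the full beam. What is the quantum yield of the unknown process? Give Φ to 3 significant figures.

Φ = 0.101

Photons absorbed by the actinometer: 1.05e-6 / 0.190 = 5.526e-6 mol.
Φ(unknown) = 5.58e-7 / 5.526e-6 = 0.101.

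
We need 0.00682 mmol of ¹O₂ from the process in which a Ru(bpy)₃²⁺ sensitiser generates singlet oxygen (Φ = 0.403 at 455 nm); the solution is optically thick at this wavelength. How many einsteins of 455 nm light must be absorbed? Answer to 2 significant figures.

Product: 0.00682 mmol = 6.82×10⁻⁶ mol.
Photons that must be absorbed: 6.82×10⁻⁶ / 0.403 = 1.692×10⁻⁵ mol.

1.7×10⁻⁵ einstein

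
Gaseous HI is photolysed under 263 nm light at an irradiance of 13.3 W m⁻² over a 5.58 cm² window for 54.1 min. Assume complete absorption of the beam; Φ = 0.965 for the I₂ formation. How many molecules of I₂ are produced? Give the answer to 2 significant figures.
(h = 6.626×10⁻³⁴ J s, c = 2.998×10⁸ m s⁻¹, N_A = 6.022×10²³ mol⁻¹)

Photon energy at 263 nm: hc/λ = (6.626×10⁻³⁴)(2.998×10⁸)/(263×10⁻⁹) = 7.553×10⁻¹⁹ J.
Energy delivered: (13.3 W m⁻²)(5.58×10⁻⁴ m²)(3246 s) = 24.09 J.
Photons incident: 24.09 / 7.553×10⁻¹⁹ = 3.189×10¹⁹, i.e. 3.189×10¹⁹/6.022×10²³ = 5.296×10⁻⁵ mol.
Product: Φ × n_abs = 0.965 × 5.296×10⁻⁵ = 5.111×10⁻⁵ mol.
As a count: 5.111×10⁻⁵ × 6.022×10²³ = 3.1×10¹⁹.

3.1×10¹⁹ molecules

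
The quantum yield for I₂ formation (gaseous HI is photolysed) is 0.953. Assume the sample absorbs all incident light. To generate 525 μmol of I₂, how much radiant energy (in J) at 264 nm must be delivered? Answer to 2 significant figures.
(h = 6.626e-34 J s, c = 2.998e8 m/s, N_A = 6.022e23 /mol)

250 J

Product: 525 μmol = 5.25e-4 mol.
Photons that must be absorbed: 5.25e-4 / 0.953 = 5.509e-4 mol.
Photon energy: hc/λ = 7.525e-19 J; per mole, 4.532e5 J mol⁻¹.
Energy required: 5.509e-4 × 4.532e5 = 250 J.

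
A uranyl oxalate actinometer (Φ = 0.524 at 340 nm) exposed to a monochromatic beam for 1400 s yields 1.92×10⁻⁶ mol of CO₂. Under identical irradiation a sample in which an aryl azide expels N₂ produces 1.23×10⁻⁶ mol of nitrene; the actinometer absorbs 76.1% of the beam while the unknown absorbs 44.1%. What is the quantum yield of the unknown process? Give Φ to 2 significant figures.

Φ = 0.58

Photons absorbed by the actinometer: 1.92×10⁻⁶ / 0.524 = 3.664×10⁻⁶ mol.
Incident flux: 3.664×10⁻⁶ / 0.761 = 4.815×10⁻⁶ einstein.
Absorbed by unknown: 0.441 × 4.815×10⁻⁶ = 2.123×10⁻⁶ mol.
Φ(unknown) = 1.23×10⁻⁶ / 2.123×10⁻⁶ = 0.58.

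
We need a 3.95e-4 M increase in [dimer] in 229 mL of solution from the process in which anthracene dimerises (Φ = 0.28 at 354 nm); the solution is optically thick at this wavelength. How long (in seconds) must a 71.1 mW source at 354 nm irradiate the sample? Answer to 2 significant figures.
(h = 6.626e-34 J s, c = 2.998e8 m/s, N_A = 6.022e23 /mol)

t ≈ 1500 s

Product: (3.95e-4 M)(0.229 L) = 9.046e-5 mol.
Photons that must be absorbed: 9.046e-5 / 0.28 = 3.231e-4 mol.
Photon energy: hc/λ = 5.612e-19 J; per mole, 3.380e5 J mol⁻¹.
Energy required: 3.231e-4 × 3.380e5 = 109.2 J.
Time: 109.2 J / 0.0711 W = 1500 s.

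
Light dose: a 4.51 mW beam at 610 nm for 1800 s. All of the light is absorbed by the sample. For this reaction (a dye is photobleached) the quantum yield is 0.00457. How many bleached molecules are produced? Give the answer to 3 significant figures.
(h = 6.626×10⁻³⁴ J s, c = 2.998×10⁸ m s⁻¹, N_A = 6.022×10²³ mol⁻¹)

1.14×10¹⁷ bleached molecules

Photon energy at 610 nm: hc/λ = (6.626×10⁻³⁴)(2.998×10⁸)/(610×10⁻⁹) = 3.257×10⁻¹⁹ J.
Energy delivered: (4.51 mW)(1800 s) = 8.118 J.
Photons incident: 8.118 / 3.257×10⁻¹⁹ = 2.492×10¹⁹, i.e. 2.492×10¹⁹/6.022×10²³ = 4.138×10⁻⁵ mol.
Product: Φ × n_abs = 0.00457 × 4.138×10⁻⁵ = 1.891×10⁻⁷ mol.
As a count: 1.891×10⁻⁷ × 6.022×10²³ = 1.14×10¹⁷.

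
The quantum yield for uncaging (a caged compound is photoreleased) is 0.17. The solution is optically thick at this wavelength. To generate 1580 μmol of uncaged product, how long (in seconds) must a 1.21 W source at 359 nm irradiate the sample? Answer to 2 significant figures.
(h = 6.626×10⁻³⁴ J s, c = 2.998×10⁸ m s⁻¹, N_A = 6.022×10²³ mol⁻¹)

t ≈ 2600 s

Product: 1580 μmol = 0.00158 mol.
Photons that must be absorbed: 0.00158 / 0.17 = 0.009294 mol.
Photon energy: hc/λ = 5.533×10⁻¹⁹ J; per mole, 3.332×10⁵ J mol⁻¹.
Energy required: 0.009294 × 3.332×10⁵ = 3097 J.
Time: 3097 J / 1.21 W = 2600 s.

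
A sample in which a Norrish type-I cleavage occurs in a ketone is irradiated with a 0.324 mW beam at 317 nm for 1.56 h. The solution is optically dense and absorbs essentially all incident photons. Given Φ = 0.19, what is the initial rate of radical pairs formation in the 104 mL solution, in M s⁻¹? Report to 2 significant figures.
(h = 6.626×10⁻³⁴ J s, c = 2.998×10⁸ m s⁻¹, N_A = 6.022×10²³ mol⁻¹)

1.6×10⁻⁹ M s⁻¹

Photon energy at 317 nm: hc/λ = (6.626×10⁻³⁴)(2.998×10⁸)/(317×10⁻⁹) = 6.266×10⁻¹⁹ J.
Energy delivered: (0.324 mW)(5616 s) = 1.820 J.
Photons incident: 1.820 / 6.266×10⁻¹⁹ = 2.905×10¹⁸, i.e. 2.905×10¹⁸/6.022×10²³ = 4.824×10⁻⁶ mol.
Product formed: 0.19 × 4.824×10⁻⁶ = 9.166×10⁻⁷ mol.
Rate: 9.166×10⁻⁷ mol / (5616 s × 0.104 L) = 1.6×10⁻⁹ M s⁻¹.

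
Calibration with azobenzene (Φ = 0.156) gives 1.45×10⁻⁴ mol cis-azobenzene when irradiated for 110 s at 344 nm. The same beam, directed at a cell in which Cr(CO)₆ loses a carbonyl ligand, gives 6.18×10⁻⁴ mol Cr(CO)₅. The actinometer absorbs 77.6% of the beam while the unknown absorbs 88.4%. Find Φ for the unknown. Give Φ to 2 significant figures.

Photons absorbed by the actinometer: 1.45×10⁻⁴ / 0.156 = 9.295×10⁻⁴ mol.
Incident flux: 9.295×10⁻⁴ / 0.776 = 0.001198 einstein.
Absorbed by unknown: 0.884 × 0.001198 = 0.001059 mol.
Φ(unknown) = 6.18×10⁻⁴ / 0.001059 = 0.58.

Φ = 0.58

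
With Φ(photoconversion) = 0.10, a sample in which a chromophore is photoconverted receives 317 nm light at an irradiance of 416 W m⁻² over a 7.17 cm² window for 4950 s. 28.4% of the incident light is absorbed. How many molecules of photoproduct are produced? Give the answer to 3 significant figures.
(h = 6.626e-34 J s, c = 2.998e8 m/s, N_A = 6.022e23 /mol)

Photon energy at 317 nm: hc/λ = (6.626e-34)(2.998e8)/(317e-9) = 6.266e-19 J.
Energy delivered: (416 W m⁻²)(7.17e-4 m²)(4950 s) = 1476 J.
Photons incident: 1476 / 6.266e-19 = 2.356e21, i.e. 2.356e21/6.022e23 = 0.003912 mol.
Photons absorbed: 0.284 × 0.003912 = 0.001111 mol.
Product: Φ × n_abs = 0.10 × 0.001111 = 1.111e-4 mol.
As a count: 1.111e-4 × 6.022e23 = 6.69e19.

6.69e19 molecules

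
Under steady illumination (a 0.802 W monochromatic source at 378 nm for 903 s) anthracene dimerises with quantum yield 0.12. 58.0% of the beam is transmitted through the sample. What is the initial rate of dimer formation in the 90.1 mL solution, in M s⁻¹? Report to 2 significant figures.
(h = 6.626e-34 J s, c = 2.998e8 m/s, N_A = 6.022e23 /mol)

Photon energy at 378 nm: hc/λ = (6.626e-34)(2.998e8)/(378e-9) = 5.255e-19 J.
Energy delivered: (0.802 W)(903 s) = 724.2 J.
Photons incident: 724.2 / 5.255e-19 = 1.378e21, i.e. 1.378e21/6.022e23 = 0.002288 mol.
Fraction absorbed: 1 − 58.0/100 = 0.4200.
Photons absorbed: 0.4200 × 0.002288 = 9.610e-4 mol.
Product formed: 0.12 × 9.610e-4 = 1.153e-4 mol.
Rate: 1.153e-4 mol / (903 s × 0.0901 L) = 1.4e-6 M s⁻¹.

1.4e-6 M s⁻¹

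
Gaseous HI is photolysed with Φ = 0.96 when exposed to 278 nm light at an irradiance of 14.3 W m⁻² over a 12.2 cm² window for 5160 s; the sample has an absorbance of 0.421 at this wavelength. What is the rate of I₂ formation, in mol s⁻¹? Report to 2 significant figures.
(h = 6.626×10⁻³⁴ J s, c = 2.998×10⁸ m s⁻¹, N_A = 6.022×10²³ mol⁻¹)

2.4×10⁻⁸ mol s⁻¹

Photon energy at 278 nm: hc/λ = (6.626×10⁻³⁴)(2.998×10⁸)/(278×10⁻⁹) = 7.146×10⁻¹⁹ J.
Energy delivered: (14.3 W m⁻²)(12.2×10⁻⁴ m²)(5160 s) = 90.02 J.
Photons incident: 90.02 / 7.146×10⁻¹⁹ = 1.260×10²⁰, i.e. 1.260×10²⁰/6.022×10²³ = 2.092×10⁻⁴ mol.
Fraction absorbed: 1 − 10^(−0.421) = 0.6207.
Photons absorbed: 0.6207 × 2.092×10⁻⁴ = 1.299×10⁻⁴ mol.
Product formed: 0.96 × 1.299×10⁻⁴ = 1.247×10⁻⁴ mol.
Rate: 1.247×10⁻⁴ / 5160 s = 2.4×10⁻⁸ mol s⁻¹.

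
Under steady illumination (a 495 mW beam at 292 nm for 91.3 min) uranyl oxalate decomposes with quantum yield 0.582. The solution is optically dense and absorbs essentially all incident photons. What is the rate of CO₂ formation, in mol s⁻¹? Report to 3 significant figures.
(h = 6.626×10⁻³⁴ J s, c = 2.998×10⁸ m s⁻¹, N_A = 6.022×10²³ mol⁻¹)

7.03×10⁻⁷ mol s⁻¹

Photon energy at 292 nm: hc/λ = (6.626×10⁻³⁴)(2.998×10⁸)/(292×10⁻⁹) = 6.803×10⁻¹⁹ J.
Energy delivered: (495 mW)(5478 s) = 2712 J.
Photons incident: 2712 / 6.803×10⁻¹⁹ = 3.986×10²¹, i.e. 3.986×10²¹/6.022×10²³ = 0.006619 mol.
Product formed: 0.582 × 0.006619 = 0.003852 mol.
Rate: 0.003852 / 5478 s = 7.03×10⁻⁷ mol s⁻¹.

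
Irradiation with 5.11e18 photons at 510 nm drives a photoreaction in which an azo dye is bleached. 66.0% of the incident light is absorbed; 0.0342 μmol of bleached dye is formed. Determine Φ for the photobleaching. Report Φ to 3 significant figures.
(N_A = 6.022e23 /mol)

Φ = 0.00611

Product: 0.0342 μmol = 3.42e-8 mol.
Moles of photons: 5.11e18 / 6.022e23 = 8.486e-6 mol.
Photons absorbed: 0.660 × 8.486e-6 = 5.601e-6 mol.
Φ = 3.42e-8 mol / 5.601e-6 mol photons = 0.00611.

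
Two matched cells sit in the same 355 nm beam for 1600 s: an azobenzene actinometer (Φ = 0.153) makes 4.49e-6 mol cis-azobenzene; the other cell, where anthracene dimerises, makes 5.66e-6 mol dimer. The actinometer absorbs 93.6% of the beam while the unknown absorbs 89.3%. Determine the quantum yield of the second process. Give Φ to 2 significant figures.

Photons absorbed by the actinometer: 4.49e-6 / 0.153 = 2.935e-5 mol.
Incident flux: 2.935e-5 / 0.936 = 3.136e-5 einstein.
Absorbed by unknown: 0.893 × 3.136e-5 = 2.800e-5 mol.
Φ(unknown) = 5.66e-6 / 2.800e-5 = 0.20.

Φ = 0.20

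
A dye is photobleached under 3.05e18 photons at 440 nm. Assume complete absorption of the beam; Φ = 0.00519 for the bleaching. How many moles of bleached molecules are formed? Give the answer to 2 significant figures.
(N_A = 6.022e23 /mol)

Moles of photons: 3.05e18 / 6.022e23 = 5.065e-6 mol.
Product: Φ × n_abs = 0.00519 × 5.065e-6 = 2.629e-8 mol.

2.6e-8 mol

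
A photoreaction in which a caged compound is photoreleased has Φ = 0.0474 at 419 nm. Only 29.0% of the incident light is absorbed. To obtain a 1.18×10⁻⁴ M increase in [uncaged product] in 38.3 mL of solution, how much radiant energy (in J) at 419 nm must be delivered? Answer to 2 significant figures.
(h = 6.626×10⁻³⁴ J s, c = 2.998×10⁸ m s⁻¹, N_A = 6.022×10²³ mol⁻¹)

Product: (1.18×10⁻⁴ M)(0.0383 L) = 4.519×10⁻⁶ mol.
Photons that must be absorbed: 4.519×10⁻⁶ / 0.0474 = 9.534×10⁻⁵ mol.
Incident photons needed: 9.534×10⁻⁵ / 0.290 = 3.288×10⁻⁴ mol.
Photon energy: hc/λ = 4.741×10⁻¹⁹ J; per mole, 2.855×10⁵ J mol⁻¹.
Energy required: 3.288×10⁻⁴ × 2.855×10⁵ = 94 J.

94 J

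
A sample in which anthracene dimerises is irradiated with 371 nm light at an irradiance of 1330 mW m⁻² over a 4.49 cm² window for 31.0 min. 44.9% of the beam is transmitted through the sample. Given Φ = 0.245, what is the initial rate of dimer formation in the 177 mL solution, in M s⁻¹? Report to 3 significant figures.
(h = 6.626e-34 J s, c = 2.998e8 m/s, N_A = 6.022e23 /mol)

Photon energy at 371 nm: hc/λ = (6.626e-34)(2.998e8)/(371e-9) = 5.354e-19 J.
Energy delivered: (1330 mW m⁻²)(4.49e-4 m²)(1860 s) = 1.111 J.
Photons incident: 1.111 / 5.354e-19 = 2.075e18, i.e. 2.075e18/6.022e23 = 3.446e-6 mol.
Fraction absorbed: 1 − 44.9/100 = 0.5510.
Photons absorbed: 0.5510 × 3.446e-6 = 1.899e-6 mol.
Product formed: 0.245 × 1.899e-6 = 4.653e-7 mol.
Rate: 4.653e-7 mol / (1860 s × 0.177 L) = 1.41e-9 M s⁻¹.

1.41e-9 M s⁻¹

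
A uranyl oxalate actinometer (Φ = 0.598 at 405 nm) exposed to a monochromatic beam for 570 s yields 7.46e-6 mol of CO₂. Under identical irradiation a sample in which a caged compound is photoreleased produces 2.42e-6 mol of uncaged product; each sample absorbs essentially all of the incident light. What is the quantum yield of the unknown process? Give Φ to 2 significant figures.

Photons absorbed by the actinometer: 7.46e-6 / 0.598 = 1.247e-5 mol.
Φ(unknown) = 2.42e-6 / 1.247e-5 = 0.19.

Φ = 0.19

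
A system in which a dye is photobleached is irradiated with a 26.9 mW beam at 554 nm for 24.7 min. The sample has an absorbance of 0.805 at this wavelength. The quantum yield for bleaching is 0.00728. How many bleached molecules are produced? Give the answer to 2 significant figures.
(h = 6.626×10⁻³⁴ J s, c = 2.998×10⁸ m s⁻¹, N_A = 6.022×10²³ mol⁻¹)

6.8×10¹⁷ bleached molecules

Photon energy at 554 nm: hc/λ = (6.626×10⁻³⁴)(2.998×10⁸)/(554×10⁻⁹) = 3.586×10⁻¹⁹ J.
Energy delivered: (26.9 mW)(1482 s) = 39.87 J.
Photons incident: 39.87 / 3.586×10⁻¹⁹ = 1.112×10²⁰, i.e. 1.112×10²⁰/6.022×10²³ = 1.847×10⁻⁴ mol.
Fraction absorbed: 1 − 10^(−0.805) = 0.8433.
Photons absorbed: 0.8433 × 1.847×10⁻⁴ = 1.558×10⁻⁴ mol.
Product: Φ × n_abs = 0.00728 × 1.558×10⁻⁴ = 1.134×10⁻⁶ mol.
As a count: 1.134×10⁻⁶ × 6.022×10²³ = 6.8×10¹⁷.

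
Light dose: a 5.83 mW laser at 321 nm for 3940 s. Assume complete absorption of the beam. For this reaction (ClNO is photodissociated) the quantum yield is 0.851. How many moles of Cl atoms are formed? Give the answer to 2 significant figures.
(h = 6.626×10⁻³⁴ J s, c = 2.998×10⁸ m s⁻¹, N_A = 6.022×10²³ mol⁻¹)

5.2×10⁻⁵ mol

Photon energy at 321 nm: hc/λ = (6.626×10⁻³⁴)(2.998×10⁸)/(321×10⁻⁹) = 6.188×10⁻¹⁹ J.
Energy delivered: (5.83 mW)(3940 s) = 22.97 J.
Photons incident: 22.97 / 6.188×10⁻¹⁹ = 3.712×10¹⁹, i.e. 3.712×10¹⁹/6.022×10²³ = 6.164×10⁻⁵ mol.
Product: Φ × n_abs = 0.851 × 6.164×10⁻⁵ = 5.246×10⁻⁵ mol.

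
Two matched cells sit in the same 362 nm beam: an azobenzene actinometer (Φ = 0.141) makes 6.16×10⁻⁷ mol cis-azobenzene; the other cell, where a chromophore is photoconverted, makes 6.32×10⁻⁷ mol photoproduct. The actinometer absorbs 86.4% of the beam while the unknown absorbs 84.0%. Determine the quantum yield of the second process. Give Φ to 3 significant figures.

Photons absorbed by the actinometer: 6.16×10⁻⁷ / 0.141 = 4.369×10⁻⁶ mol.
Incident flux: 4.369×10⁻⁶ / 0.864 = 5.057×10⁻⁶ einstein.
Absorbed by unknown: 0.840 × 5.057×10⁻⁶ = 4.248×10⁻⁶ mol.
Φ(unknown) = 6.32×10⁻⁷ / 4.248×10⁻⁶ = 0.149.

Φ = 0.149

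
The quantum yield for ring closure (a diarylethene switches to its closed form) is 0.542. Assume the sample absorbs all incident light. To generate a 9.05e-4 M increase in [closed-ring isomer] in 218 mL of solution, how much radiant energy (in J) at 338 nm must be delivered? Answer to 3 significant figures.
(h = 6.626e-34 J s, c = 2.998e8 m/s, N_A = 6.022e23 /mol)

129 J

Product: (9.05e-4 M)(0.218 L) = 1.973e-4 mol.
Photons that must be absorbed: 1.973e-4 / 0.542 = 3.640e-4 mol.
Photon energy: hc/λ = 5.877e-19 J; per mole, 3.539e5 J mol⁻¹.
Energy required: 3.640e-4 × 3.539e5 = 129 J.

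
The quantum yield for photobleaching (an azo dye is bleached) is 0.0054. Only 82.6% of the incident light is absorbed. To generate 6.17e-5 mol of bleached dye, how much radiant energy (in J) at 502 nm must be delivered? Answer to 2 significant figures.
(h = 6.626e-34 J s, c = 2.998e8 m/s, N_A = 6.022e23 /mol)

3300 J

Photons that must be absorbed: 6.17e-5 / 0.0054 = 0.01143 mol.
Incident photons needed: 0.01143 / 0.826 = 0.01384 mol.
Photon energy: hc/λ = 3.957e-19 J; per mole, 2.383e5 J mol⁻¹.
Energy required: 0.01384 × 2.383e5 = 3300 J.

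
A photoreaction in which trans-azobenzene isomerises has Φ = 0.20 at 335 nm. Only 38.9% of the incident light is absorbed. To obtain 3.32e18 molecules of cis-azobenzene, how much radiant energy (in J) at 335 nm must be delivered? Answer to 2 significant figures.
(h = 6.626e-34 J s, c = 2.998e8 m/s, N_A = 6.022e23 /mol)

25 J

Product: 3.32e18 / 6.022e23 = 5.513e-6 mol.
Photons that must be absorbed: 5.513e-6 / 0.20 = 2.757e-5 mol.
Incident photons needed: 2.757e-5 / 0.389 = 7.087e-5 mol.
Photon energy: hc/λ = 5.930e-19 J; per mole, 3.571e5 J mol⁻¹.
Energy required: 7.087e-5 × 3.571e5 = 25 J.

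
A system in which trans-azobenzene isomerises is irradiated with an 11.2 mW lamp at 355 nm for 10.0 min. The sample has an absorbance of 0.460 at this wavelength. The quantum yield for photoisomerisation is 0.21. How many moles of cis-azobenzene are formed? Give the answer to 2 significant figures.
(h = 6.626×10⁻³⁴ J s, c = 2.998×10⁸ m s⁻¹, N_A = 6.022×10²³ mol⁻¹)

2.7×10⁻⁶ mol

Photon energy at 355 nm: hc/λ = (6.626×10⁻³⁴)(2.998×10⁸)/(355×10⁻⁹) = 5.596×10⁻¹⁹ J.
Energy delivered: (11.2 mW)(600 s) = 6.720 J.
Photons incident: 6.720 / 5.596×10⁻¹⁹ = 1.201×10¹⁹, i.e. 1.201×10¹⁹/6.022×10²³ = 1.994×10⁻⁵ mol.
Fraction absorbed: 1 − 10^(−0.460) = 0.6533.
Photons absorbed: 0.6533 × 1.994×10⁻⁵ = 1.303×10⁻⁵ mol.
Product: Φ × n_abs = 0.21 × 1.303×10⁻⁵ = 2.736×10⁻⁶ mol.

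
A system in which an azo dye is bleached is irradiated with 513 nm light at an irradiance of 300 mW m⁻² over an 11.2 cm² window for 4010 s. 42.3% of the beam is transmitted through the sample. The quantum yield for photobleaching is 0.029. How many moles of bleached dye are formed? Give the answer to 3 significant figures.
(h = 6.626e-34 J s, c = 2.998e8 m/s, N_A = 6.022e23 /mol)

9.67e-8 mol

Photon energy at 513 nm: hc/λ = (6.626e-34)(2.998e8)/(513e-9) = 3.872e-19 J.
Energy delivered: (300 mW m⁻²)(11.2e-4 m²)(4010 s) = 1.347 J.
Photons incident: 1.347 / 3.872e-19 = 3.479e18, i.e. 3.479e18/6.022e23 = 5.777e-6 mol.
Fraction absorbed: 1 − 42.3/100 = 0.5770.
Photons absorbed: 0.5770 × 5.777e-6 = 3.333e-6 mol.
Product: Φ × n_abs = 0.029 × 3.333e-6 = 9.666e-8 mol.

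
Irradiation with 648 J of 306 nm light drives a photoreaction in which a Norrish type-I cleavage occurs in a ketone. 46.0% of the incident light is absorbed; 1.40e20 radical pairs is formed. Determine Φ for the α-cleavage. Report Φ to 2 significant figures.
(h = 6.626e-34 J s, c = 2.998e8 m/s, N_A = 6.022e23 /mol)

Φ = 0.30

Product: 1.40e20 / 6.022e23 = 2.325e-4 mol.
Photon energy at 306 nm: hc/λ = (6.626e-34)(2.998e8)/(306e-9) = 6.492e-19 J.
Photons incident: 648 / 6.492e-19 = 9.982e20, i.e. 9.982e20/6.022e23 = 0.001658 mol.
Photons absorbed: 0.460 × 0.001658 = 7.627e-4 mol.
Φ = 2.325e-4 mol / 7.627e-4 mol photons = 0.30.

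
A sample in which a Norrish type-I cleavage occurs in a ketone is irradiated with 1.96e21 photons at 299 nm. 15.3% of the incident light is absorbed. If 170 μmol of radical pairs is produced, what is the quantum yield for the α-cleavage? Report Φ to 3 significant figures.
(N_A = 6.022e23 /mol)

Φ = 0.341

Product: 170 μmol = 1.70e-4 mol.
Moles of photons: 1.96e21 / 6.022e23 = 0.003255 mol.
Photons absorbed: 0.153 × 0.003255 = 4.980e-4 mol.
Φ = 1.70e-4 mol / 4.980e-4 mol photons = 0.341.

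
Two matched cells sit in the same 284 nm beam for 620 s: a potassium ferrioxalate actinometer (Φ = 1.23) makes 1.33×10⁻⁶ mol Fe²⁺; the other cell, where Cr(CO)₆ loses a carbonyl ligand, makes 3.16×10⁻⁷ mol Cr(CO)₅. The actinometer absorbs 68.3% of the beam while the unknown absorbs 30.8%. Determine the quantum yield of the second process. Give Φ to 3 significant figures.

Photons absorbed by the actinometer: 1.33×10⁻⁶ / 1.23 = 1.081×10⁻⁶ mol.
Incident flux: 1.081×10⁻⁶ / 0.683 = 1.583×10⁻⁶ einstein.
Absorbed by unknown: 0.308 × 1.583×10⁻⁶ = 4.876×10⁻⁷ mol.
Φ(unknown) = 3.16×10⁻⁷ / 4.876×10⁻⁷ = 0.648.

Φ = 0.648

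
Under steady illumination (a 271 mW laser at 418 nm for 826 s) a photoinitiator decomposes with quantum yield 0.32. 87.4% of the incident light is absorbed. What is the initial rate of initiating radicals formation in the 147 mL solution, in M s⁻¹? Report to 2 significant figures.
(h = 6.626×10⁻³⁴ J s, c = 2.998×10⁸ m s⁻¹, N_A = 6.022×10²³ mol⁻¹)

1.8×10⁻⁶ M s⁻¹

Photon energy at 418 nm: hc/λ = (6.626×10⁻³⁴)(2.998×10⁸)/(418×10⁻⁹) = 4.752×10⁻¹⁹ J.
Energy delivered: (271 mW)(826 s) = 223.8 J.
Photons incident: 223.8 / 4.752×10⁻¹⁹ = 4.710×10²⁰, i.e. 4.710×10²⁰/6.022×10²³ = 7.821×10⁻⁴ mol.
Photons absorbed: 0.874 × 7.821×10⁻⁴ = 6.836×10⁻⁴ mol.
Product formed: 0.32 × 6.836×10⁻⁴ = 2.188×10⁻⁴ mol.
Rate: 2.188×10⁻⁴ mol / (826 s × 0.147 L) = 1.8×10⁻⁶ M s⁻¹.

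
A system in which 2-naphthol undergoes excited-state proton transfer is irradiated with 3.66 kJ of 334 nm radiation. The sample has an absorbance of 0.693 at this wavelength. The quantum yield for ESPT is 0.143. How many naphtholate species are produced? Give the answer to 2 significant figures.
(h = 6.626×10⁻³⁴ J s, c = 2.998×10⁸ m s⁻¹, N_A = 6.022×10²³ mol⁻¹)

Photon energy at 334 nm: hc/λ = (6.626×10⁻³⁴)(2.998×10⁸)/(334×10⁻⁹) = 5.948×10⁻¹⁹ J.
Incident energy: 3.66 kJ = 3660 J.
Photons incident: 3660 / 5.948×10⁻¹⁹ = 6.153×10²¹, i.e. 6.153×10²¹/6.022×10²³ = 0.01022 mol.
Fraction absorbed: 1 − 10^(−0.693) = 0.7972.
Photons absorbed: 0.7972 × 0.01022 = 0.008147 mol.
Product: Φ × n_abs = 0.143 × 0.008147 = 0.001165 mol.
As a count: 0.001165 × 6.022×10²³ = 7.0×10²⁰.

7.0×10²⁰ species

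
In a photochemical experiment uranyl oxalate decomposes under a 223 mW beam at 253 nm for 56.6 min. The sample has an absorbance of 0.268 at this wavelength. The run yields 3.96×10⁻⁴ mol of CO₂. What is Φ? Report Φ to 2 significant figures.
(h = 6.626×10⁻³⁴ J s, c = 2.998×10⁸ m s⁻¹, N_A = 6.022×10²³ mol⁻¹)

Photon energy at 253 nm: hc/λ = (6.626×10⁻³⁴)(2.998×10⁸)/(253×10⁻⁹) = 7.852×10⁻¹⁹ J.
Energy delivered: (223 mW)(3396 s) = 757.3 J.
Photons incident: 757.3 / 7.852×10⁻¹⁹ = 9.645×10²⁰, i.e. 9.645×10²⁰/6.022×10²³ = 0.001602 mol.
Fraction absorbed: 1 − 10^(−0.268) = 0.4605.
Photons absorbed: 0.4605 × 0.001602 = 7.377×10⁻⁴ mol.
Φ = 3.96×10⁻⁴ mol / 7.377×10⁻⁴ mol photons = 0.54.

Φ = 0.54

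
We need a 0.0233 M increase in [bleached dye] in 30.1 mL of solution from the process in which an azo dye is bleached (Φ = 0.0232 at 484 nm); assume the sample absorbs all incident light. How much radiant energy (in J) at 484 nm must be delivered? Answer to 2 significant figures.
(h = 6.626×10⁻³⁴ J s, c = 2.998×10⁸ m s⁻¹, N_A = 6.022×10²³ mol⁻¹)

Product: (0.0233 M)(0.0301 L) = 7.013×10⁻⁴ mol.
Photons that must be absorbed: 7.013×10⁻⁴ / 0.0232 = 0.03023 mol.
Photon energy: hc/λ = 4.104×10⁻¹⁹ J; per mole, 2.471×10⁵ J mol⁻¹.
Energy required: 0.03023 × 2.471×10⁵ = 7500 J.

7500 J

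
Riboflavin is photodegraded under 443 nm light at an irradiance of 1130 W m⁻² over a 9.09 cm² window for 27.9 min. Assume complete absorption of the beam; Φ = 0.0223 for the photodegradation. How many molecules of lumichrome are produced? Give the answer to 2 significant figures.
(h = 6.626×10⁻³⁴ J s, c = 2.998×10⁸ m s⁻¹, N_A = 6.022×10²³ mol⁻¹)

Photon energy at 443 nm: hc/λ = (6.626×10⁻³⁴)(2.998×10⁸)/(443×10⁻⁹) = 4.484×10⁻¹⁹ J.
Energy delivered: (1130 W m⁻²)(9.09×10⁻⁴ m²)(1674 s) = 1719 J.
Photons incident: 1719 / 4.484×10⁻¹⁹ = 3.834×10²¹, i.e. 3.834×10²¹/6.022×10²³ = 0.006367 mol.
Product: Φ × n_abs = 0.0223 × 0.006367 = 1.420×10⁻⁴ mol.
As a count: 1.420×10⁻⁴ × 6.022×10²³ = 8.6×10¹⁹.

8.6×10¹⁹ molecules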